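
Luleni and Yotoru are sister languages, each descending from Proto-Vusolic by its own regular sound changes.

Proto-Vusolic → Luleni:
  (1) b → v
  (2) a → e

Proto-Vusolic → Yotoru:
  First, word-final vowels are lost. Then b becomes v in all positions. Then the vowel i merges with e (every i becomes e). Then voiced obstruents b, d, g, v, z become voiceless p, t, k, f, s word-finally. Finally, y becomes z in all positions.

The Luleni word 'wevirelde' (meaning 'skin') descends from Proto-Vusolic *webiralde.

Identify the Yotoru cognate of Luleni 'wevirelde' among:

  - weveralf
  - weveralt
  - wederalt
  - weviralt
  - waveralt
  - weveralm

Yotoru: start from *webiralde.
  rule 1 (apocope): webiralde → webirald
  rule 2 (unconditioned shift): webirald → wevirald
  rule 3 (vowel merger): wevirald → weverald
  rule 4 (final devoicing): weverald → weveralt
  rule 5: no change — weveralt
  ⇒ Yotoru weveralt

weveralt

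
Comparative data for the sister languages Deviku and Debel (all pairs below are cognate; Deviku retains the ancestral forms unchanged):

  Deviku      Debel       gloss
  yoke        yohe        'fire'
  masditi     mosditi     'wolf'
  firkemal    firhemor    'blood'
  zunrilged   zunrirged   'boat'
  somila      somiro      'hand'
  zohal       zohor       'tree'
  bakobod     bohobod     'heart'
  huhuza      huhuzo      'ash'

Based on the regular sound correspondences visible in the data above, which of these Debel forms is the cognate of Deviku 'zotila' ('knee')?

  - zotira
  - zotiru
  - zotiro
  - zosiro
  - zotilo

zotiro

somila ~ somiro — Deviku l corresponds to Debel r between vowels (before a back vowel).
somila ~ somiro, huhuza ~ huhuzo — Deviku a corresponds to Debel o word-finally.
Applying these to Deviku 'zotila':
  zotila → zotira   (l→r between vowels (before a back vowel))
  zotira → zotiro   (a→o word-finally)
So the Debel cognate is 'zotiro'.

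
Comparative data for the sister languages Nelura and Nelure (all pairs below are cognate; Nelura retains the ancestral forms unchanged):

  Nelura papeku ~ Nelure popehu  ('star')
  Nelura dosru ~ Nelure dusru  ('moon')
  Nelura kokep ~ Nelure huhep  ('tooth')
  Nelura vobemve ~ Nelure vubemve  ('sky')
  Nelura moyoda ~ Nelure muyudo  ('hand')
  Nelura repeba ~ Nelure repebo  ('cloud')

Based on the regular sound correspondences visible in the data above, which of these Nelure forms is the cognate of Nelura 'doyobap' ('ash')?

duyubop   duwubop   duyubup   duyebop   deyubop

duyubop

dosru ~ dusru, kokep ~ huhep — Nelura o corresponds to Nelure u after a consonant, before a consonant other than r, m, n, p, b, f, v.
vobemve ~ vubemve — Nelura o corresponds to Nelure u after a consonant, before a labial obstruent.
papeku ~ popehu — Nelura a corresponds to Nelure o after a consonant, before a labial obstruent.
Applying these to Nelura 'doyobap':
  doyobap → duyobap   (o→u after a consonant, before a consonant other than r, m, n, p, b, f, v)
  duyobap → duyubap   (o→u after a consonant, before a labial obstruent)
  duyubap → duyubop   (a→o after a consonant, before a labial obstruent)
So the Nelure cognate is 'duyubop'.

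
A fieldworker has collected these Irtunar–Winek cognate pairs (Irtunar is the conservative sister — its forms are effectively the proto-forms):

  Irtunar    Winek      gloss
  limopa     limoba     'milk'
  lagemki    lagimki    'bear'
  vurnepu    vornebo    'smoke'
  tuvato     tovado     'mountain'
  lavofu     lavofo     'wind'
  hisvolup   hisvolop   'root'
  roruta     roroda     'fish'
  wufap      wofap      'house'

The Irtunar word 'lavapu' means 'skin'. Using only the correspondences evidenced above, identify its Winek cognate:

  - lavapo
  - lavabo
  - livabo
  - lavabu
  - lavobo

lavabo

vurnepu ~ vornebo — Irtunar p corresponds to Winek b between vowels (before a back vowel).
vurnepu ~ vornebo, lavofu ~ lavofo — Irtunar u corresponds to Winek o word-finally.
Applying these to Irtunar 'lavapu':
  lavapu → lavabu   (p→b between vowels (before a back vowel))
  lavabu → lavabo   (u→o word-finally)
So the Winek cognate is 'lavabo'.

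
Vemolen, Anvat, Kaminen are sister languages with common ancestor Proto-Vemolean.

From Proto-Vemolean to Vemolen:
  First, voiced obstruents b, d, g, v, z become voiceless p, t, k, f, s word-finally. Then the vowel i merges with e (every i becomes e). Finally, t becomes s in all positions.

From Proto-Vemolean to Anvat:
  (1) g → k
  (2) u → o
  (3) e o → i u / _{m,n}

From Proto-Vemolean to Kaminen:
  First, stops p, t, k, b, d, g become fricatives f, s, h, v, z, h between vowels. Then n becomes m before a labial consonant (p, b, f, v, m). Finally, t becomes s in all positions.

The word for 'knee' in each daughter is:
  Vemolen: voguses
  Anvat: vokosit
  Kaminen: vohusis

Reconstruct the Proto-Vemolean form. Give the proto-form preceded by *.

Position 7: Vemolen has s, Anvat has t, Kaminen has s. Anvat preserves t here (none of its changes turn any other segment into t), so the proto-segment is *t.
Position 3: Vemolen has g, Anvat has k, Kaminen has h. Vemolen preserves g here (none of its changes turn any other segment into g), so the proto-segment is *g.
Verify the candidate proto-form against each daughter:
Vemolen: start from *vogusit.
  rule 1: no change — vogusit
  rule 2 (vowel merger): vogusit → voguset
  rule 3 (unconditioned shift): voguset → voguses
  ⇒ Vemolen voguses
Anvat: start from *vogusit.
  rule 1 (unconditioned shift): vogusit → vokusit
  rule 2 (vowel merger): vokusit → vokosit
  rule 3: no change — vokosit
  ⇒ Anvat vokosit
Kaminen: start from *vogusit.
  rule 1 (intervocalic lenition): vogusit → vohusit
  rule 2: no change — vohusit
  rule 3 (unconditioned shift): vohusit → vohusis
  ⇒ Kaminen vohusis
*vogusit is the unique common source.

*vogusit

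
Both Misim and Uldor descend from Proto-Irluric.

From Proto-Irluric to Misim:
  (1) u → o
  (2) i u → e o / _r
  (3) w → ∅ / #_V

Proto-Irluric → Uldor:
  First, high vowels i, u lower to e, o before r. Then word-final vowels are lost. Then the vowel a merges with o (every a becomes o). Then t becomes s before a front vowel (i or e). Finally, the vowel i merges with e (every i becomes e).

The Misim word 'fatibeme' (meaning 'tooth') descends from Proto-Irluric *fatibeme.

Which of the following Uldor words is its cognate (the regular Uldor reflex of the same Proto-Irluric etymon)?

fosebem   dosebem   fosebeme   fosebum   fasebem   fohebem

Uldor: start from *fatibeme.
  rule 1: no change — fatibeme
  rule 2 (apocope): fatibeme → fatibem
  rule 3 (vowel merger): fatibem → fotibem
  rule 4 (palatalisation): fotibem → fosibem
  rule 5 (vowel merger): fosibem → fosebem
  ⇒ Uldor fosebem

fosebem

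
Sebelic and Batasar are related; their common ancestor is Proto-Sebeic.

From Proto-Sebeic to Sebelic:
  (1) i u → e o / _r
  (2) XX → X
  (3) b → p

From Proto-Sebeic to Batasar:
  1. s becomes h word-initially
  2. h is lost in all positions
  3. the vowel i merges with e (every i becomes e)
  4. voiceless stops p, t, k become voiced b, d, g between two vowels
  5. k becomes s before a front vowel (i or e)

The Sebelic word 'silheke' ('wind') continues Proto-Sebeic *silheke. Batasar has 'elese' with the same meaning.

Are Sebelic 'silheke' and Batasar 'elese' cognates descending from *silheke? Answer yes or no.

Derive the expected Batasar reflex of *silheke:
Batasar: *silheke
  silheke → hilheke   [debuccalisation]
  hilheke → ileke   [h-loss]
  ileke → eleke   [vowel merger]
  eleke → elege   [intervocalic voicing]
  elege (rule 5 does not apply)
  giving Batasar elege.
The regular Batasar reflex would be 'elege', but the attested form is 'elese'. The correspondence is irregular, so they are not cognates (the Batasar form has a different source).

no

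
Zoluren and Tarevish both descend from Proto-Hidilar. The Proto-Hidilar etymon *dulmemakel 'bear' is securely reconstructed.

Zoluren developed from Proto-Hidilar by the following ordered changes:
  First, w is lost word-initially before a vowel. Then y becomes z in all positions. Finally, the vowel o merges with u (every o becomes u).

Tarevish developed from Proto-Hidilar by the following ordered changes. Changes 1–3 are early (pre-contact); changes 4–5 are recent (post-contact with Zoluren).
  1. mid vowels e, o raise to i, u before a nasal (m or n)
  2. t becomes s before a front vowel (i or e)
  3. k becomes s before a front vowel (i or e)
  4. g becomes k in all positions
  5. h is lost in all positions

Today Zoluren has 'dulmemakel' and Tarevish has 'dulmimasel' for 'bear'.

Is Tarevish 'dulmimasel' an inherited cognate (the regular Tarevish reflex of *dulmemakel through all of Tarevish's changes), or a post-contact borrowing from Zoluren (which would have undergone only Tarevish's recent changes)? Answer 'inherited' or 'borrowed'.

inherited

If inherited, *dulmemakel would pass through all of Tarevish's changes:
Tarevish: *dulmemakel
  dulmemakel → dulmimakel   [pre-nasal raising]
  dulmimakel (rule 2 does not apply)
  dulmimakel → dulmimasel   [palatalisation]
  dulmimasel (rule 4 does not apply)
  dulmimasel (rule 5 does not apply)
  giving Tarevish dulmimasel.
If borrowed from Zoluren 'dulmemakel' after the early changes, it would undergo only the recent ones:
  rule 4 (unconditioned shift): no change (dulmemakel)
  rule 5 (h-loss): no change (dulmemakel)
  ⇒ as a loan: dulmemakel
Tarevish 'dulmimasel' matches the inherited outcome exactly, so it is an inherited cognate, not a loan.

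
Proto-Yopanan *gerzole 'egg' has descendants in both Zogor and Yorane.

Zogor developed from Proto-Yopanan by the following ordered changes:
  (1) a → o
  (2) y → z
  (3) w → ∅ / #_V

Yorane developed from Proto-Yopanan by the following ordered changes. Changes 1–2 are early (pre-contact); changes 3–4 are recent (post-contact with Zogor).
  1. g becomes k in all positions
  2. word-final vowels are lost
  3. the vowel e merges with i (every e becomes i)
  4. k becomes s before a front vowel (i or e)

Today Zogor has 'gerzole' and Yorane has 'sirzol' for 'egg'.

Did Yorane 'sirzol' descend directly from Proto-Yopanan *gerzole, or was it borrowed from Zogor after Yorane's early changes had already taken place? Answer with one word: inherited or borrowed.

inherited

If inherited, *gerzole would pass through all of Yorane's changes:
Yorane: start from *gerzole.
  rule 1 (unconditioned shift): gerzole → kerzole
  rule 2 (apocope): kerzole → kerzol
  rule 3 (vowel merger): kerzol → kirzol
  rule 4 (palatalisation): kirzol → sirzol
  ⇒ Yorane sirzol
If borrowed from Zogor 'gerzole' after the early changes, it would undergo only the recent ones:
  rule 3 (vowel merger): gerzole → girzoli
  rule 4 (palatalisation): no change (girzoli)
  ⇒ as a loan: girzoli
Yorane 'sirzol' matches the inherited outcome exactly, so it is an inherited cognate, not a loan.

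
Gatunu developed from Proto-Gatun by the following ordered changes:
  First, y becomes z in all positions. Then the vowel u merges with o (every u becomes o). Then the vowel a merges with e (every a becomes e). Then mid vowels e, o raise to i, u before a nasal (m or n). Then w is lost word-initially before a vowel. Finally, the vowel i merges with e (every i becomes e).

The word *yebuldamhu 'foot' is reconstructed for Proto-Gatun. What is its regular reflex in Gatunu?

Gatunu: *yebuldamhu
  yebuldamhu → zebuldamhu   [unconditioned shift]
  zebuldamhu → zeboldamho   [vowel merger]
  zeboldamho → zeboldemho   [vowel merger]
  zeboldemho → zeboldimho   [pre-nasal raising]
  zeboldimho (rule 5 does not apply)
  zeboldimho → zeboldemho   [vowel merger]
  giving Gatunu zeboldemho.

zeboldemho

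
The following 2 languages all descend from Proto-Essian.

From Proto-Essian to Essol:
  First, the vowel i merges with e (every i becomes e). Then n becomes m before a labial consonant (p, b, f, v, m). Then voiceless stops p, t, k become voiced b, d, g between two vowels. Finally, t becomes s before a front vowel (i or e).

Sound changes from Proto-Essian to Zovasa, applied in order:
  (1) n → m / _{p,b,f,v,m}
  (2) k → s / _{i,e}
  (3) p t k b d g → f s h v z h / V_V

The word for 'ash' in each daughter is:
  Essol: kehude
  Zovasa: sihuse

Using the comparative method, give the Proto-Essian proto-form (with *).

Position 5: Essol has d, Zovasa has s. Taking the neighbouring segments as reconstructed: Essol d could go back to *t or *d; Zovasa s could go back to *t or *k or *s — the one source consistent with every daughter is *t.
Position 2: Essol has e, Zovasa has i. Zovasa preserves i here (none of its changes turn any other segment into i), so the proto-segment is *i.
Verify the candidate proto-form against each daughter:
Essol: start from *kihute.
  rule 1 (vowel merger): kihute → kehute
  rule 2: no change — kehute
  rule 3 (intervocalic voicing): kehute → kehude
  rule 4: no change — kehude
  ⇒ Essol kehude
Zovasa: *kihute
  kihute (rule 1 does not apply)
  kihute → sihute   [palatalisation]
  sihute → sihuse   [intervocalic lenition]
  giving Zovasa sihuse.
Only *kihute yields all of Essol kehude, Zovasa sihuse.

*kihute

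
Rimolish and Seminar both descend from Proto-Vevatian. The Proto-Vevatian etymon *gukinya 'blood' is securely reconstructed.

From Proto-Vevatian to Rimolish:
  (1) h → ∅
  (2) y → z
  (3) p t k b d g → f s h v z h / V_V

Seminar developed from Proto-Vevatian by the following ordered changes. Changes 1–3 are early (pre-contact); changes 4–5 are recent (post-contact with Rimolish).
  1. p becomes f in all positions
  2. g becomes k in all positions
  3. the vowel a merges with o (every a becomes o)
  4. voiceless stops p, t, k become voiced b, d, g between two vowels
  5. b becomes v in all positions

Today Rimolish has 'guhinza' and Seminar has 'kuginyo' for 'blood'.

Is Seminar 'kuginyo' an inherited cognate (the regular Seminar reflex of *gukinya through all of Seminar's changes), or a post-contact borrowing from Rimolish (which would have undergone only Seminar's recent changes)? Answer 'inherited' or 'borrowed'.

If inherited, *gukinya would pass through all of Seminar's changes:
Seminar: *gukinya > kukinya > kukinyo > kuginyo  (by unconditioned shift, vowel merger, intervocalic voicing)
If borrowed from Rimolish 'guhinza' after the early changes, it would undergo only the recent ones:
  rule 4 (intervocalic voicing): no change (guhinza)
  rule 5 (unconditioned shift): no change (guhinza)
  ⇒ as a loan: guhinza
Seminar 'kuginyo' matches the inherited outcome exactly, so it is an inherited cognate, not a loan.

inherited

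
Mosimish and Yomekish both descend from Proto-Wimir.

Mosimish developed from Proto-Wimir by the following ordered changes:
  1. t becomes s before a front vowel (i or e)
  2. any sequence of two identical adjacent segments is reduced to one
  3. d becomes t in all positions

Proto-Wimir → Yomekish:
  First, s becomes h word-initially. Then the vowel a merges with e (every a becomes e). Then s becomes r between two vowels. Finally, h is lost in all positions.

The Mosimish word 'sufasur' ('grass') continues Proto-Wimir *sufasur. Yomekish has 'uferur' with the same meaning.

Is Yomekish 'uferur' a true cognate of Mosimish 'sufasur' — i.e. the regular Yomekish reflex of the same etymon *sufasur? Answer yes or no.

yes

Derive the expected Yomekish reflex of *sufasur:
Yomekish: *sufasur
  sufasur → hufasur   [debuccalisation]
  hufasur → hufesur   [vowel merger]
  hufesur → huferur   [rhotacism]
  huferur → uferur   [h-loss]
  giving Yomekish uferur.
Yomekish 'uferur' matches the regular reflex exactly, so the pair is cognate.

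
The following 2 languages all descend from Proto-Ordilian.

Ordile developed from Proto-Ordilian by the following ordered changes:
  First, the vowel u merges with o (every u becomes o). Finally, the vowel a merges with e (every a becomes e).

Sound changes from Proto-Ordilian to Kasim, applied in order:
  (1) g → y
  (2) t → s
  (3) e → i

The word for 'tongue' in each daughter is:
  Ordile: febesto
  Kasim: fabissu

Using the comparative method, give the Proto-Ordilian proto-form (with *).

*fabestu

Position 6: Ordile has t, Kasim has s. Ordile preserves t here (none of its changes turn any other segment into t), so the proto-segment is *t.
Position 2: Ordile has e, Kasim has a. Kasim preserves a here (none of its changes turn any other segment into a), so the proto-segment is *a.
Position 4: Ordile has e, Kasim has i. Taking the neighbouring segments as reconstructed: Ordile e could go back to *a or *e; Kasim i could go back to *e or *i — the one source consistent with every daughter is *e.
This points to *fabestu. Verify forward in each daughter:
Ordile: start from *fabestu.
  rule 1 (vowel merger): fabestu → fabesto
  rule 2 (vowel merger): fabesto → febesto
  ⇒ Ordile febesto
Kasim: *fabestu > fabessu > fabissu  (by unconditioned shift, vowel merger)
Only *fabestu yields all of Ordile febesto, Kasim fabissu.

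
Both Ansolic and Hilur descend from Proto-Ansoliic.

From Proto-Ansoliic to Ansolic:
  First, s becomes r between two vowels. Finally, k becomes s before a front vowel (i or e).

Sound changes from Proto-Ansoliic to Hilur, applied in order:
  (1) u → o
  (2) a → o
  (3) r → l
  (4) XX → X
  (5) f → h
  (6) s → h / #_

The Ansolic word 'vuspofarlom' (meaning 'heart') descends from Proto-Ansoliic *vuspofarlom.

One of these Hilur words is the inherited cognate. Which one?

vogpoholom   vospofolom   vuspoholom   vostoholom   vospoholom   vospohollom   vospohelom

vospoholom

Hilur: start from *vuspofarlom.
  rule 1 (vowel merger): vuspofarlom → vospofarlom
  rule 2 (vowel merger): vospofarlom → vospoforlom
  rule 3 (unconditioned shift): vospoforlom → vospofollom
  rule 4 (degemination): vospofollom → vospofolom
  rule 5 (unconditioned shift): vospofolom → vospoholom
  rule 6: no change — vospoholom
  ⇒ Hilur vospoholom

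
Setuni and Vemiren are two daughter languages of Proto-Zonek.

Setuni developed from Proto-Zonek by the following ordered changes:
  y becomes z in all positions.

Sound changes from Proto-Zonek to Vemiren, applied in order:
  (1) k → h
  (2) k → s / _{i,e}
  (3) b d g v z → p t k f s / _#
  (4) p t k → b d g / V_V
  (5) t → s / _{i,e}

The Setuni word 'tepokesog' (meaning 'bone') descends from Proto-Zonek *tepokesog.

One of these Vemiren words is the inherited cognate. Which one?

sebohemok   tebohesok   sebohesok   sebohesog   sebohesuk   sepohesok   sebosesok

Vemiren: *tepokesog > tepohesog > tepohesok > tebohesok > sebohesok  (by unconditioned shift, final devoicing, intervocalic voicing, palatalisation)
Among the options, 'sebohesok' alone shows every Vemiren change applied in order.

sebohesok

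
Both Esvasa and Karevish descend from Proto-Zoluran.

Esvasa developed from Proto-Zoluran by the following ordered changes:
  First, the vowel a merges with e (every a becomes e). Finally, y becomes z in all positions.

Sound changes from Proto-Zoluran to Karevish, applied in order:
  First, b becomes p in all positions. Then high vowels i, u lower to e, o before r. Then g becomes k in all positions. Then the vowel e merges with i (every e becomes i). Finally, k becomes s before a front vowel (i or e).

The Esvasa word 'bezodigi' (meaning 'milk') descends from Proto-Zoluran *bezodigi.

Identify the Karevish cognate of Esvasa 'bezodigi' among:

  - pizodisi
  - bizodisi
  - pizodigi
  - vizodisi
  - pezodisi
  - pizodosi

Karevish: start from *bezodigi.
  rule 1 (unconditioned shift): bezodigi → pezodigi
  rule 2: no change — pezodigi
  rule 3 (unconditioned shift): pezodigi → pezodiki
  rule 4 (vowel merger): pezodiki → pizodiki
  rule 5 (palatalisation): pizodiki → pizodisi
  ⇒ Karevish pizodisi
Among the options, 'pizodisi' alone shows every Karevish change applied in order.

pizodisi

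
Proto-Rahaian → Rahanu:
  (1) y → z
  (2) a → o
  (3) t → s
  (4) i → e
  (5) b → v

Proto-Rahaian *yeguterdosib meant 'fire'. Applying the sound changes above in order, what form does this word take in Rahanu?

zeguserdosev

Rahanu: start from *yeguterdosib.
  rule 1 (unconditioned shift): yeguterdosib → zeguterdosib
  rule 2: no change — zeguterdosib
  rule 3 (unconditioned shift): zeguterdosib → zeguserdosib
  rule 4 (vowel merger): zeguserdosib → zeguserdoseb
  rule 5 (unconditioned shift): zeguserdoseb → zeguserdosev
  ⇒ Rahanu zeguserdosev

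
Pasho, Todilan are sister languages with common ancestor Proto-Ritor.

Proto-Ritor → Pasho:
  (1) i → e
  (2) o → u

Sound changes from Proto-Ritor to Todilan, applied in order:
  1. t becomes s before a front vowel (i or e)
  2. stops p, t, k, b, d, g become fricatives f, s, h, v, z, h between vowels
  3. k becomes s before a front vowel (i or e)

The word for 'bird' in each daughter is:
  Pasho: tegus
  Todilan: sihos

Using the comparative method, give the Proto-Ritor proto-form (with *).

Position 1: Pasho has t, Todilan has s. Pasho preserves t here (none of its changes turn any other segment into t), so the proto-segment is *t.
Position 3: Pasho has g, Todilan has h. Pasho preserves g here (none of its changes turn any other segment into g), so the proto-segment is *g.
This points to *tigos. Verify forward in each daughter:
Pasho: *tigos > tegos > tegus  (by vowel merger, vowel merger)
Todilan: *tigos > sigos > sihos  (by palatalisation, intervocalic lenition)
*tigos is the unique common source.

*tigos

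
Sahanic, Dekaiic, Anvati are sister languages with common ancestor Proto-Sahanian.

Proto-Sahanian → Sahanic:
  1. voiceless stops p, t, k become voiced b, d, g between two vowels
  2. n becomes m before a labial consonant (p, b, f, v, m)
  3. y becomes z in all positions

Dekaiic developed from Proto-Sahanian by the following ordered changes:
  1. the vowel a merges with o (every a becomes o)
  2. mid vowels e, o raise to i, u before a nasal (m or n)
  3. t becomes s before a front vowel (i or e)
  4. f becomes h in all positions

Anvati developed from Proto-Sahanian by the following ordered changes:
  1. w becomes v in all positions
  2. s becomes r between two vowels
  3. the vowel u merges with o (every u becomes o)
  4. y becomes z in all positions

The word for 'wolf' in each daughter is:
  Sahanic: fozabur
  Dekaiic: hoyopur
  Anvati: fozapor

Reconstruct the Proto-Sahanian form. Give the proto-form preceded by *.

Position 5: Sahanic has b, Dekaiic has p, Anvati has p. Dekaiic preserves p here (none of its changes turn any other segment into p), so the proto-segment is *p.
Position 3: Sahanic has z, Dekaiic has y, Anvati has z. Dekaiic preserves y here (none of its changes turn any other segment into y), so the proto-segment is *y.
Position 1: Sahanic has f, Dekaiic has h, Anvati has f. Sahanic preserves f here (none of its changes turn any other segment into f), so the proto-segment is *f.
Continuing position by position gives *foyapur; check it forward:
Sahanic: *foyapur > foyabur > fozabur  (by intervocalic voicing, unconditioned shift)
Dekaiic: *foyapur > foyopur > hoyopur  (by vowel merger, unconditioned shift)
Anvati: *foyapur > foyapor > fozapor  (by vowel merger, unconditioned shift)
No other proto-form is consistent with every reflex, so the reconstruction is *foyapur.

*foyapur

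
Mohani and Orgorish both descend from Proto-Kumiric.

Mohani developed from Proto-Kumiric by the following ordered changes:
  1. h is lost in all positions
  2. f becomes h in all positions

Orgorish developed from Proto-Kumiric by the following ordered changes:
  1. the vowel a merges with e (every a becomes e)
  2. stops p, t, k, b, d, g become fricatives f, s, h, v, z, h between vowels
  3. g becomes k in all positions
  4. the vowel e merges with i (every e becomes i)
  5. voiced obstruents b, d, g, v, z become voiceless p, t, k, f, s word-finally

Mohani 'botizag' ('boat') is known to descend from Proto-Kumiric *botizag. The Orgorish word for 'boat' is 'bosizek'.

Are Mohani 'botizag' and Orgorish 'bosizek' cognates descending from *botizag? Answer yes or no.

Derive the expected Orgorish reflex of *botizag:
Orgorish: *botizag
  botizag → botizeg   [vowel merger]
  botizeg → bosizeg   [intervocalic lenition]
  bosizeg → bosizek   [unconditioned shift]
  bosizek → bosizik   [vowel merger]
  bosizik (rule 5 does not apply)
  giving Orgorish bosizik.
The regular Orgorish reflex would be 'bosizik', but the attested form is 'bosizek'. The correspondence is irregular, so they are not cognates (the Orgorish form has a different source).

no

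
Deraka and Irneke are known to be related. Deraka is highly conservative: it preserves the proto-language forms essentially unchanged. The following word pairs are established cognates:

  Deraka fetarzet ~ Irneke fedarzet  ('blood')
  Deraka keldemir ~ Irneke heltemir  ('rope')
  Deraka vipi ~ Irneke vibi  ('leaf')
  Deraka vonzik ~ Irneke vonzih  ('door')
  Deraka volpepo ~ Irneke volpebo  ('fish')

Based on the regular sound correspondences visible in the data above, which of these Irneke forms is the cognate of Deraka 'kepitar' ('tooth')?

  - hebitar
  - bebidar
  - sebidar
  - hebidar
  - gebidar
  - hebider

hebidar

keldemir ~ heltemir — Deraka k corresponds to Irneke h word-initially before a front vowel.
vipi ~ vibi — Deraka p corresponds to Irneke b between vowels (before a front vowel).
fetarzet ~ fedarzet — Deraka t corresponds to Irneke d between vowels (before a back vowel).
Applying these to Deraka 'kepitar':
  kepitar → hepitar   (k→h word-initially before a front vowel)
  hepitar → hebitar   (p→b between vowels (before a front vowel))
  hebitar → hebidar   (t→d between vowels (before a back vowel))
So the Irneke cognate is 'hebidar'.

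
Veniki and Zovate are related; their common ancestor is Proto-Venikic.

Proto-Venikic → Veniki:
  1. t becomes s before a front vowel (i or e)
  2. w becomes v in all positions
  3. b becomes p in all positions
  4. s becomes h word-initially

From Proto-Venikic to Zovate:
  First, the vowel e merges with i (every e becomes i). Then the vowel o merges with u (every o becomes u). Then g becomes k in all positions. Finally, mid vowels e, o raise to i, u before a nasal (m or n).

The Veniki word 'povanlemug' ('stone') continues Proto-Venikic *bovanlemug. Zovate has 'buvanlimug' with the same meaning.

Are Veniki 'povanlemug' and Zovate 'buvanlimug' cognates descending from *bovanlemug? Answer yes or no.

Derive the expected Zovate reflex of *bovanlemug:
Zovate: *bovanlemug > bovanlimug > buvanlimug > buvanlimuk  (by vowel merger, vowel merger, unconditioned shift)
The regular Zovate reflex would be 'buvanlimuk', but the attested form is 'buvanlimug'. The correspondence is irregular, so they are not cognates (the Zovate form has a different source).

no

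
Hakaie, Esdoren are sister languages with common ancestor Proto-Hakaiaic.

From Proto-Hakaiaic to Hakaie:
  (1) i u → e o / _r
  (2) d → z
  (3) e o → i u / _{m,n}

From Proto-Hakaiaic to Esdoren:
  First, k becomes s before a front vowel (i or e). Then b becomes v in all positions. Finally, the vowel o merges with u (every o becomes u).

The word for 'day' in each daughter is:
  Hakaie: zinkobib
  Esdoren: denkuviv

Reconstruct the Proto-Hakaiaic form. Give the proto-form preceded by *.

Position 2: Hakaie has i, Esdoren has e. Esdoren preserves e here (none of its changes turn any other segment into e), so the proto-segment is *e.
Position 6: Hakaie has b, Esdoren has v. Hakaie preserves b here (none of its changes turn any other segment into b), so the proto-segment is *b.
Position 8: Hakaie has b, Esdoren has v. Hakaie preserves b here (none of its changes turn any other segment into b), so the proto-segment is *b.
This points to *denkobib. Verify forward in each daughter:
Hakaie: *denkobib > zenkobib > zinkobib  (by unconditioned shift, pre-nasal raising)
Esdoren: *denkobib
  denkobib (rule 1 does not apply)
  denkobib → denkoviv   [unconditioned shift]
  denkoviv → denkuviv   [vowel merger]
  giving Esdoren denkuviv.
*denkobib is the unique common source.

*denkobib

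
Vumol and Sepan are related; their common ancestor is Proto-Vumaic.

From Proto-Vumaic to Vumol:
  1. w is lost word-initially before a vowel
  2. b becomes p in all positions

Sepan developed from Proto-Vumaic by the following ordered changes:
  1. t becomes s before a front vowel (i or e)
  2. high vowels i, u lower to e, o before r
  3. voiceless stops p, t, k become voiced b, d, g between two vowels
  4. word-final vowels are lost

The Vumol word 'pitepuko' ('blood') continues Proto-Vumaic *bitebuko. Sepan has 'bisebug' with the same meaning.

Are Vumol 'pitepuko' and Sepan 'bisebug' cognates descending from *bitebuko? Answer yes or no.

yes

Derive the expected Sepan reflex of *bitebuko:
Sepan: start from *bitebuko.
  rule 1 (palatalisation): bitebuko → bisebuko
  rule 2: no change — bisebuko
  rule 3 (intervocalic voicing): bisebuko → bisebugo
  rule 4 (apocope): bisebugo → bisebug
  ⇒ Sepan bisebug
Sepan 'bisebug' matches the regular reflex exactly, so the pair is cognate.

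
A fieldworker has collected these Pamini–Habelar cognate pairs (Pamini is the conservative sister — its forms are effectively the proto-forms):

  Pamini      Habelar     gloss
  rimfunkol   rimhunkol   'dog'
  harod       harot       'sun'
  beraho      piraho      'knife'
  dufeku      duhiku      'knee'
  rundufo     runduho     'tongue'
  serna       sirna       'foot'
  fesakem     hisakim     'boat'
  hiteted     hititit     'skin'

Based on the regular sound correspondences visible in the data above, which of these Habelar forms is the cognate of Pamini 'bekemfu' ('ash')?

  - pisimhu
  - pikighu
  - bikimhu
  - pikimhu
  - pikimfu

pikimhu

beraho ~ piraho — Pamini b corresponds to Habelar p word-initially before a front vowel.
dufeku ~ duhiku, fesakem ~ hisakim — Pamini e corresponds to Habelar i after a consonant, before a consonant other than r, m, n, p, b, f, v.
fesakem ~ hisakim — Pamini e corresponds to Habelar i after a consonant, before a nasal.
rimfunkol ~ rimhunkol — Pamini f corresponds to Habelar h after a consonant, before a back vowel.
Applying these to Pamini 'bekemfu':
  bekemfu → pekemfu   (b→p word-initially before a front vowel)
  pekemfu → pikemfu   (e→i after a consonant, before a consonant other than r, m, n, p, b, f, v)
  pikemfu → pikimfu   (e→i after a consonant, before a nasal)
  pikimfu → pikimhu   (f→h after a consonant, before a back vowel)
So the Habelar cognate is 'pikimhu'.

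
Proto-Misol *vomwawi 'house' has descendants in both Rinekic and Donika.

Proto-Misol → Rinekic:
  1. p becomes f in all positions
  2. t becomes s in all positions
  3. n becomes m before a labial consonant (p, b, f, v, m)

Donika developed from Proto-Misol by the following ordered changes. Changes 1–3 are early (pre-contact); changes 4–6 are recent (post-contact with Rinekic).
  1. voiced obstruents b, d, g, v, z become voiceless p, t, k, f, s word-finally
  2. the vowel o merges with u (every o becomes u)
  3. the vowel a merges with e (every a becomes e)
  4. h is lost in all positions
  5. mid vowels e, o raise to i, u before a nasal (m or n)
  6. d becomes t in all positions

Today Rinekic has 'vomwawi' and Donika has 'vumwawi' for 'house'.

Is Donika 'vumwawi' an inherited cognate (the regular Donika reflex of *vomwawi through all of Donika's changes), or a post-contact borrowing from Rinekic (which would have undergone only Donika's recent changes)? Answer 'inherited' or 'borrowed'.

borrowed

If inherited, *vomwawi would pass through all of Donika's changes:
Donika: *vomwawi
  vomwawi (rule 1 does not apply)
  vomwawi → vumwawi   [vowel merger]
  vumwawi → vumwewi   [vowel merger]
  vumwewi (rule 4 does not apply)
  vumwewi (rule 5 does not apply)
  vumwewi (rule 6 does not apply)
  giving Donika vumwewi.
If borrowed from Rinekic 'vomwawi' after the early changes, it would undergo only the recent ones:
  rule 4 (h-loss): no change (vomwawi)
  rule 5 (pre-nasal raising): vomwawi → vumwawi
  rule 6 (unconditioned shift): no change (vumwawi)
  ⇒ as a loan: vumwawi
Donika 'vumwawi' matches the loan outcome 'vumwawi', not the inherited 'vumwewi' — it skipped the early Donika changes, so it was borrowed from Rinekic.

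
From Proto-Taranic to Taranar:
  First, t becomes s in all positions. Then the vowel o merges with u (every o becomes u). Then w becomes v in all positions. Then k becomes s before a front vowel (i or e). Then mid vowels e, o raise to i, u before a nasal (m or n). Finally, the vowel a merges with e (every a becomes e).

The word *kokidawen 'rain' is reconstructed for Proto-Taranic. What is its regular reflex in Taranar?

kusidevin

Taranar: *kokidawen
  kokidawen (rule 1 does not apply)
  kokidawen → kukidawen   [vowel merger]
  kukidawen → kukidaven   [unconditioned shift]
  kukidaven → kusidaven   [palatalisation]
  kusidaven → kusidavin   [pre-nasal raising]
  kusidavin → kusidevin   [vowel merger]
  giving Taranar kusidevin.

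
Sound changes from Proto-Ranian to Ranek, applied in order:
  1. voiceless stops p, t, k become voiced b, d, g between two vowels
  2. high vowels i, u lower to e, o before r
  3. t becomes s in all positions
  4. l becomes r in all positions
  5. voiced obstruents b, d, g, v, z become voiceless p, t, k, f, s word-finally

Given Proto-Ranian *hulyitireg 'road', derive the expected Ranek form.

huryiderek

Ranek: *hulyitireg
  hulyitireg → hulyidireg   [intervocalic voicing]
  hulyidireg → hulyidereg   [pre-rhotic lowering]
  hulyidereg (rule 3 does not apply)
  hulyidereg → huryidereg   [unconditioned shift]
  huryidereg → huryiderek   [final devoicing]
  giving Ranek huryiderek.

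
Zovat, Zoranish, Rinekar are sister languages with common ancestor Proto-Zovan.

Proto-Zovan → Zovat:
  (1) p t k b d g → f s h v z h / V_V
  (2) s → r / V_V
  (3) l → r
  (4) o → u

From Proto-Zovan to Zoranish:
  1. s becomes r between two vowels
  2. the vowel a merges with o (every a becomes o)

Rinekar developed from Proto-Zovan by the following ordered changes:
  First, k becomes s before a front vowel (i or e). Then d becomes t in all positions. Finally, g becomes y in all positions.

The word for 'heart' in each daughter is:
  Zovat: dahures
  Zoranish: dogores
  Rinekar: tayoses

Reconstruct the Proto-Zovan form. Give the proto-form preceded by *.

*dagoses

Position 3: Zovat has h, Zoranish has g, Rinekar has y. Zoranish preserves g here (none of its changes turn any other segment into g), so the proto-segment is *g.
Position 2: Zovat has a, Zoranish has o, Rinekar has a. Zovat preserves a here (none of its changes turn any other segment into a), so the proto-segment is *a.
Position 5: Zovat has r, Zoranish has r, Rinekar has s. Taking the neighbouring segments as reconstructed: Zovat r could go back to *t or *s or *l or *r; Zoranish r could go back to *s or *r; Rinekar s could go back to *k or *s — the one source consistent with every daughter is *s.
Continuing position by position gives *dagoses; check it forward:
Zovat: *dagoses
  dagoses → dahoses   [intervocalic lenition]
  dahoses → dahores   [rhotacism]
  dahores (rule 3 does not apply)
  dahores → dahures   [vowel merger]
  giving Zovat dahures.
Zoranish: *dagoses > dagores > dogores  (by rhotacism, vowel merger)
Rinekar: start from *dagoses.
  rule 1: no change — dagoses
  rule 2 (unconditioned shift): dagoses → tagoses
  rule 3 (unconditioned shift): tagoses → tayoses
  ⇒ Rinekar tayoses
Only *dagoses yields all of Zovat dahures, Zoranish dogores, Rinekar tayoses.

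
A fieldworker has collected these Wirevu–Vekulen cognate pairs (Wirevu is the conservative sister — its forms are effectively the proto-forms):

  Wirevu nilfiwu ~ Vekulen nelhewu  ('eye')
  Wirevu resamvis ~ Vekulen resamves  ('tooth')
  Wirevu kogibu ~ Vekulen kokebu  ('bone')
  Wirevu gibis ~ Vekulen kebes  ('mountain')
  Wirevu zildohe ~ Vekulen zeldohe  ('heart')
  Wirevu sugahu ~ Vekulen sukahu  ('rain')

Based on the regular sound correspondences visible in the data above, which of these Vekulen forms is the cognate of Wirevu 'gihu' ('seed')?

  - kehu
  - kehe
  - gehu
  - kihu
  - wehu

kehu

gibis ~ kebes — Wirevu g corresponds to Vekulen k word-initially before a front vowel.
nilfiwu ~ nelhewu, resamvis ~ resamves — Wirevu i corresponds to Vekulen e after a consonant, before a consonant other than r, m, n, p, b, f, v.
Applying these to Wirevu 'gihu':
  gihu → kihu   (g→k word-initially before a front vowel)
  kihu → kehu   (i→e after a consonant, before a consonant other than r, m, n, p, b, f, v)
So the Vekulen cognate is 'kehu'.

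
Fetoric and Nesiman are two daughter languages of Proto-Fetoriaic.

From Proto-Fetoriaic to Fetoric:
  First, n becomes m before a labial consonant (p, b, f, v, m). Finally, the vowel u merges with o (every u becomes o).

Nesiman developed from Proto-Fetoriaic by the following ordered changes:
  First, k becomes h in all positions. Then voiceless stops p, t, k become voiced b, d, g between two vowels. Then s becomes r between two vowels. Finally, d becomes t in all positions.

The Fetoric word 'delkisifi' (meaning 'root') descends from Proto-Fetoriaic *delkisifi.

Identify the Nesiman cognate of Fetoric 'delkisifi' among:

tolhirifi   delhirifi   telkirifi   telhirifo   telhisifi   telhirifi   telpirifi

Nesiman: *delkisifi
  delkisifi → delhisifi   [unconditioned shift]
  delhisifi (rule 2 does not apply)
  delhisifi → delhirifi   [rhotacism]
  delhirifi → telhirifi   [unconditioned shift]
  giving Nesiman telhirifi.
The other candidates each miss or misapply at least one Nesiman change.

telhirifi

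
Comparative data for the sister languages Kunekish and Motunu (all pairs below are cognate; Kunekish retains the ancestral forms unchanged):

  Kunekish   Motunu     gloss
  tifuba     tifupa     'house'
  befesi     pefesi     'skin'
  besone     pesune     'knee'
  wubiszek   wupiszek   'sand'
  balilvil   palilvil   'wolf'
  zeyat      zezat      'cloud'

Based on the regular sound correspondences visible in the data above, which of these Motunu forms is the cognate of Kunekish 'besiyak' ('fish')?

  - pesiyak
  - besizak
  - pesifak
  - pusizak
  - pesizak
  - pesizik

pesizak

befesi ~ pefesi, besone ~ pesune — Kunekish b corresponds to Motunu p word-initially before a front vowel.
zeyat ~ zezat — Kunekish y corresponds to Motunu z between vowels (before a back vowel).
Applying these to Kunekish 'besiyak':
  besiyak → pesiyak   (b→p word-initially before a front vowel)
  pesiyak → pesizak   (y→z between vowels (before a back vowel))
So the Motunu cognate is 'pesizak'.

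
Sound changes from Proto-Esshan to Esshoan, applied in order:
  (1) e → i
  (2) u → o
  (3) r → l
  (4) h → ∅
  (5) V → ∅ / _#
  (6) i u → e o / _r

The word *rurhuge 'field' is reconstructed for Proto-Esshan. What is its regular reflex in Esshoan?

Esshoan: *rurhuge > rurhugi > rorhogi > lolhogi > lologi > lolog  (by vowel merger, vowel merger, unconditioned shift, h-loss, apocope)

lolog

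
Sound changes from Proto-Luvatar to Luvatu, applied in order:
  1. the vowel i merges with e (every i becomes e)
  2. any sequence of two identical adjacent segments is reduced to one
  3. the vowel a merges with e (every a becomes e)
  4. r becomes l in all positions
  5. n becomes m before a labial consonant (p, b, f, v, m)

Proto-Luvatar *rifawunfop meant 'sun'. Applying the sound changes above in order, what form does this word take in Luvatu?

lefewumfop

Luvatu: start from *rifawunfop.
  rule 1 (vowel merger): rifawunfop → refawunfop
  rule 2: no change — refawunfop
  rule 3 (vowel merger): refawunfop → refewunfop
  rule 4 (unconditioned shift): refewunfop → lefewunfop
  rule 5 (nasal place assimilation): lefewunfop → lefewumfop
  ⇒ Luvatu lefewumfop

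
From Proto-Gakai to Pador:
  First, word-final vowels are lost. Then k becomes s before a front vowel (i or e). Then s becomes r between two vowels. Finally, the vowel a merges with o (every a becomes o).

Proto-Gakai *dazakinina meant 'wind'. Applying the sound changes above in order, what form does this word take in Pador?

Pador: *dazakinina
  dazakinina → dazakinin   [apocope]
  dazakinin → dazasinin   [palatalisation]
  dazasinin → dazarinin   [rhotacism]
  dazarinin → dozorinin   [vowel merger]
  giving Pador dozorinin.

dozorinin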